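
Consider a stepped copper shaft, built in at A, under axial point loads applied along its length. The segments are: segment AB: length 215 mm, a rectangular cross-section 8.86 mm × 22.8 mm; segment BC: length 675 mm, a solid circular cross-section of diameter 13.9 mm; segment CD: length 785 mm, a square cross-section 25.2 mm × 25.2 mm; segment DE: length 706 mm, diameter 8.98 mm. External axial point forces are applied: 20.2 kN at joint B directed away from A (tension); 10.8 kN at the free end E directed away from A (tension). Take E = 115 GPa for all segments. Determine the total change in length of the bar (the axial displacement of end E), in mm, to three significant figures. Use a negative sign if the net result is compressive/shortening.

Internal axial forces (sectioning from the free end, tension +): N_DE = 10.8 kN, N_CD = 10.8 kN, N_BC = 10.8 kN, N_AB = 31 kN.
A_AB = 202 mm².
A_BC = 151.7 mm².
A_CD = 635 mm².
A_DE = 63.33 mm².
δ_AB = 31000·215/(202·115000) = 0.2869 mm
δ_BC = 10800·675/(151.7·115000) = 0.4177 mm
δ_CD = 10800·785/(635·115000) = 0.1161 mm
δ_DE = 10800·706/(63.33·115000) = 1.047 mm
δ = Σδ_i = 1.868 mm.

1.87 mm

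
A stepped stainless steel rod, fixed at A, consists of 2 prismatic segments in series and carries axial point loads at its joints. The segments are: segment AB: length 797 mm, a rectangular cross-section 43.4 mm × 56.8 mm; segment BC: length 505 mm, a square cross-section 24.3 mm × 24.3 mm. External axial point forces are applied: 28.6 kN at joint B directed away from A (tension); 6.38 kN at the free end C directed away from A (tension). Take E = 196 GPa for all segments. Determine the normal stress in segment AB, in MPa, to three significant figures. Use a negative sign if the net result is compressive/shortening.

14.2 MPa

Internal axial forces (sectioning from the free end, tension +): N_BC = 6.38 kN, N_AB = 34.98 kN.
A_AB = 2465 mm².
σ_AB = N_AB/A_AB = 34980/2465 = 14.19 MPa.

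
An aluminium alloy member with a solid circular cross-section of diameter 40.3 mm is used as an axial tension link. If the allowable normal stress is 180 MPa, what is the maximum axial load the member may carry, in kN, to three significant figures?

A = 1276 mm².
P_max = σ_allow · A = 180 · 1276 = 229600 N = 229.6 kN.

230 kN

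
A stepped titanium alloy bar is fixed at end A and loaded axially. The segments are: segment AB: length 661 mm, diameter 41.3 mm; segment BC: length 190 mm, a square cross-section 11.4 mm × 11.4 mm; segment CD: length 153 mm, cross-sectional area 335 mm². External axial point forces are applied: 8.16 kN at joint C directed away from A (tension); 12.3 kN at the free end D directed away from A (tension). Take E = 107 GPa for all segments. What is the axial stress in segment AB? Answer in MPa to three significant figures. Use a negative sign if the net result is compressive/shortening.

Internal axial forces (sectioning from the free end, tension +): N_CD = 12.3 kN, N_BC = 20.46 kN, N_AB = 20.46 kN.
A_AB = 1340 mm².
σ_AB = N_AB/A_AB = 20460/1340 = 15.27 MPa.

15.3 MPa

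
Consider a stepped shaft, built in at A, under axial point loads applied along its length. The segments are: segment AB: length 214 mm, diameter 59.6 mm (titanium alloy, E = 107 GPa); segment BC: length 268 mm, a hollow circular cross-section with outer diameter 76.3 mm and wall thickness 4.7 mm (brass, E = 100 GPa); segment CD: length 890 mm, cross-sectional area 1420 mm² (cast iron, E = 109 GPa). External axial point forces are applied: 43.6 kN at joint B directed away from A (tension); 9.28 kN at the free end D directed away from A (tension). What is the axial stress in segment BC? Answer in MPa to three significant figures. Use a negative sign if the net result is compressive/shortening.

Internal axial forces (sectioning from the free end, tension +): N_CD = 9.28 kN, N_BC = 9.28 kN, N_AB = 52.88 kN.
A_BC = 1057 mm².
σ_BC = N_BC/A_BC = 9280/1057 = 8.778 MPa.

8.78 MPa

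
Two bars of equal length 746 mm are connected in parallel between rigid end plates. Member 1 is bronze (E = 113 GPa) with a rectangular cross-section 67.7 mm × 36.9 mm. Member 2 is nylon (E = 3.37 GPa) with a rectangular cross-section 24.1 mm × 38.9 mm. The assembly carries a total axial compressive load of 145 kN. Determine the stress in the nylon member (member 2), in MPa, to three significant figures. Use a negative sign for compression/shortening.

A_1 = 2498 mm².
A_2 = 937.5 mm².
Equal strain + equilibrium ⇒ each member carries load in proportion to AE: A₁E₁ = 282300000 N, A₂E₂ = 3159000 N, ΣAE = 285400000 N.
σ₂ = P·E₂/ΣAE = -145000·3370/285400000 = -1.712 MPa.

-1.71 MPa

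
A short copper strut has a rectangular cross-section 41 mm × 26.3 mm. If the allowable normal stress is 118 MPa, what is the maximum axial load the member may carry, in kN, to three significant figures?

A = 1078 mm².
P_max = σ_allow · A = 118 · 1078 = 127200 N = 127.2 kN.

127 kN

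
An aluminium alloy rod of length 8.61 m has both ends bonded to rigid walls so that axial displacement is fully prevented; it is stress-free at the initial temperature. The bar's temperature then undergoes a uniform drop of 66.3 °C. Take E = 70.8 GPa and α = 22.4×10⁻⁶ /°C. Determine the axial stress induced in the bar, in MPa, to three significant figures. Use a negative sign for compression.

105 MPa

Free thermal expansion αLΔT = 22.4e-6 · 8610 · -66.3 = -12.79 mm.
The walls impose strain ε = −(-12.79)/8610 = 1.4851e-03; σ = Eε = 70800 · 1.4851e-03 = 105.1 MPa.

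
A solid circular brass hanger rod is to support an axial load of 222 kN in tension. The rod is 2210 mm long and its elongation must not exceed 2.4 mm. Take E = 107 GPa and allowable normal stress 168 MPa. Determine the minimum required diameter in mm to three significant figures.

49.3 mm

Required area A ≥ P/σ_allow = 222000/168 = 1321 mm².
For a solid circular section, d ≥ √(4A/π) = 41.02 mm.
Elongation limit: A ≥ PL/(Eδ_allow) = 222000·2210/(107000·2.4) = 1911 mm² ⇒ d ≥ 49.32 mm.
The elongation limit governs.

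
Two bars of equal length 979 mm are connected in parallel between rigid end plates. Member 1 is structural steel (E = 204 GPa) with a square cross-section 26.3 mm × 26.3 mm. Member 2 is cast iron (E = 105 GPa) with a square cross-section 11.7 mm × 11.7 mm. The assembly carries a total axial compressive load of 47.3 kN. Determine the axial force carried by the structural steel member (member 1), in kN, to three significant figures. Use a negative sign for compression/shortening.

-42.9 kN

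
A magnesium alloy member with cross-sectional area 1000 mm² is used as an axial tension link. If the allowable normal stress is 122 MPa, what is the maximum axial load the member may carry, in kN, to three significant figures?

122 kN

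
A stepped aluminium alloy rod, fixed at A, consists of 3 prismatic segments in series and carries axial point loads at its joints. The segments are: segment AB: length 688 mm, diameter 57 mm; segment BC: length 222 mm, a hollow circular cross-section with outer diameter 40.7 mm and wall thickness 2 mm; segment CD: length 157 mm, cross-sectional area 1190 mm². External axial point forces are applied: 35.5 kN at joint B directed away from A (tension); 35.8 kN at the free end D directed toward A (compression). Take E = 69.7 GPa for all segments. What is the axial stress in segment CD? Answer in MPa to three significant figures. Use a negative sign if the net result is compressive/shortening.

Internal axial forces (sectioning from the free end, tension +): N_CD = -35.8 kN, N_BC = -35.8 kN, N_AB = -0.3 kN.
σ_CD = N_CD/A_CD = -35800/1190 = -30.08 MPa.

-30.1 MPa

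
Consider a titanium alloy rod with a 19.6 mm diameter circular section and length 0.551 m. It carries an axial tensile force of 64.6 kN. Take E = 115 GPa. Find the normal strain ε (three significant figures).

0.00186

A = 301.7 mm².
σ = N/A = 214.1 MPa; ε = σ/E = 214.1/115000 = 1.862e-03.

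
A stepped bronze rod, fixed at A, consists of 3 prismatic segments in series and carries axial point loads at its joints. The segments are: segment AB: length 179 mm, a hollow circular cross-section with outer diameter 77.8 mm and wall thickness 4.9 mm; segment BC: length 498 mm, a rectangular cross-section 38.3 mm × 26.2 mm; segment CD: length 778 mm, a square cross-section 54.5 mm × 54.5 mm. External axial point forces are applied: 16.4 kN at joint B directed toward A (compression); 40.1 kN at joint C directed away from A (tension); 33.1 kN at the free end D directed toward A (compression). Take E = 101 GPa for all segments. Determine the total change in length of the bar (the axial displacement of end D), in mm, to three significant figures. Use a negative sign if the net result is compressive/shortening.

-0.0663 mm

Internal axial forces (sectioning from the free end, tension +): N_CD = -33.1 kN, N_BC = 7 kN, N_AB = -9.4 kN.
A_AB = 1122 mm².
A_BC = 1003 mm².
A_CD = 2970 mm².
δ_AB = -9400·179/(1122·101000) = -0.01485 mm
δ_BC = 7000·498/(1003·101000) = 0.0344 mm
δ_CD = -33100·778/(2970·101000) = -0.08584 mm
δ = Σδ_i = -0.06629 mm.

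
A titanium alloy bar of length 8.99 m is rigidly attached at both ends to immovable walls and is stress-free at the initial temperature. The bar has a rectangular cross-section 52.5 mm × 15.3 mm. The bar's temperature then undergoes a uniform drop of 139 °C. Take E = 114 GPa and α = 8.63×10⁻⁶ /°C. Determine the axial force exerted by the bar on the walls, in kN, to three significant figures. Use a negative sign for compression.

Free thermal expansion αLΔT = 8.63e-6 · 8990 · -139 = -10.78 mm.
The walls impose strain ε = −(-10.78)/8990 = 1.1996e-03; σ = Eε = 114000 · 1.1996e-03 = 136.8 MPa.
Wall reaction R = σ·A = 136.8·803.2 = 109800 N = 109.8 kN.

110 kN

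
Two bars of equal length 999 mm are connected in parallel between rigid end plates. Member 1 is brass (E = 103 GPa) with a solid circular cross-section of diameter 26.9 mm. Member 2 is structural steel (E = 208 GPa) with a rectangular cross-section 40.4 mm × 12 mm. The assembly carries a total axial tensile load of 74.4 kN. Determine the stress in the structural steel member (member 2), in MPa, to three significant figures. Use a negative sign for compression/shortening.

97.1 MPa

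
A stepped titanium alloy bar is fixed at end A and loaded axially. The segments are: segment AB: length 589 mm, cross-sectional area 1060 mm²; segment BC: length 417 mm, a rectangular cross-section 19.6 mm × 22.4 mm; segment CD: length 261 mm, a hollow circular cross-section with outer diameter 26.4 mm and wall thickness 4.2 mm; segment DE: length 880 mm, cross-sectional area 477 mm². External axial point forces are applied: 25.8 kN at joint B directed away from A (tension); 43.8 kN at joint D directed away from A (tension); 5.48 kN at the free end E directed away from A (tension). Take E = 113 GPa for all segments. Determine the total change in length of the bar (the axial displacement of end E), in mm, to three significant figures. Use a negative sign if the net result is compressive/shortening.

Internal axial forces (sectioning from the free end, tension +): N_DE = 5.48 kN, N_CD = 49.28 kN, N_BC = 49.28 kN, N_AB = 75.08 kN.
A_BC = 439 mm².
A_CD = 292.9 mm².
δ_AB = 75080·589/(1060·113000) = 0.3692 mm
δ_BC = 49280·417/(439·113000) = 0.4142 mm
δ_CD = 49280·261/(292.9·113000) = 0.3886 mm
δ_DE = 5480·880/(477·113000) = 0.08947 mm
δ = Σδ_i = 1.261 mm.

1.26 mm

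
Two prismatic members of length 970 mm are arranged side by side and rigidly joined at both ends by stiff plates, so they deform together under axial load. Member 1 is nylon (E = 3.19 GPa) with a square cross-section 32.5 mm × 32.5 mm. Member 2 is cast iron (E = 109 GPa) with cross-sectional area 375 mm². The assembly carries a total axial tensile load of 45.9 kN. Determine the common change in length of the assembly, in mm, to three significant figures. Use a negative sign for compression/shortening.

A_1 = 1056 mm².
Equal strain + equilibrium ⇒ each member carries load in proportion to AE: A₁E₁ = 3369000 N, A₂E₂ = 40880000 N, ΣAE = 44240000 N.
δ = PL/ΣAE = 45900·970/44240000 = 1.006 mm.

1.01 mm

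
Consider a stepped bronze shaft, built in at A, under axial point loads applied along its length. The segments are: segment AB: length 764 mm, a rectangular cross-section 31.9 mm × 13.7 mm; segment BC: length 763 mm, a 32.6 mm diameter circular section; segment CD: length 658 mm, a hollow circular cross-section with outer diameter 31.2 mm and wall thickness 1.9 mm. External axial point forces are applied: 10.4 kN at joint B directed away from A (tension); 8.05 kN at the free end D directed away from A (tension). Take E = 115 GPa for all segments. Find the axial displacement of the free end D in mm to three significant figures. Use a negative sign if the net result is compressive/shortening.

Internal axial forces (sectioning from the free end, tension +): N_CD = 8.05 kN, N_BC = 8.05 kN, N_AB = 18.45 kN.
A_AB = 437 mm².
A_BC = 834.7 mm².
A_CD = 174.9 mm².
δ_AB = 18450·764/(437·115000) = 0.2805 mm
δ_BC = 8050·763/(834.7·115000) = 0.06399 mm
δ_CD = 8050·658/(174.9·115000) = 0.2634 mm
δ = Σδ_i = 0.6078 mm.

0.608 mm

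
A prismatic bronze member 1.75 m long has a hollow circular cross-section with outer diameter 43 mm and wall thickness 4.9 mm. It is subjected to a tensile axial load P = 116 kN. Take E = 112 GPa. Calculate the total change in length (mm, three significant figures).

A = 586.5 mm².
δ_mech = NL/(AE) = 116000·1750/(586.5·112000) = 3.09 mm.

3.09 mm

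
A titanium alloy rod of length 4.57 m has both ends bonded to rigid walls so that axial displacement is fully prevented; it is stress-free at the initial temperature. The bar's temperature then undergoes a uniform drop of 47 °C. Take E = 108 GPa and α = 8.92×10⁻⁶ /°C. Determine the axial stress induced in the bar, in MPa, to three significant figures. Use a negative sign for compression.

Free thermal expansion αLΔT = 8.92e-6 · 4570 · -47 = -1.916 mm.
The walls impose strain ε = −(-1.916)/4570 = 4.1924e-04; σ = Eε = 108000 · 4.1924e-04 = 45.28 MPa.

45.3 MPa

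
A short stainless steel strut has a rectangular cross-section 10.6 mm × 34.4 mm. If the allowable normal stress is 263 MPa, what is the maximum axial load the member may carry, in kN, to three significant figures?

A = 364.6 mm².
P_max = σ_allow · A = 263 · 364.6 = 95900 N = 95.9 kN.

95.9 kN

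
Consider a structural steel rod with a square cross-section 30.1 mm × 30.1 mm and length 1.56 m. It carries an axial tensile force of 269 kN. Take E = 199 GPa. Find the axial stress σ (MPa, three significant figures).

297 MPa

A = 906 mm².
σ = N/A = 269000/906 = 296.9 MPa.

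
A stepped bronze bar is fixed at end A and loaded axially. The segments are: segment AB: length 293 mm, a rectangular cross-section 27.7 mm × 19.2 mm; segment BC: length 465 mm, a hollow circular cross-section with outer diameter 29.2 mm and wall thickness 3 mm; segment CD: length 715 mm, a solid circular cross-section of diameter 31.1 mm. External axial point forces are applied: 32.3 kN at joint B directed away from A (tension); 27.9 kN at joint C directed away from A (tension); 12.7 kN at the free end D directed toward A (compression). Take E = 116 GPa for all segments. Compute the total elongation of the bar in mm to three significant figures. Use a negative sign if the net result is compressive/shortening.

0.369 mm

Internal axial forces (sectioning from the free end, tension +): N_CD = -12.7 kN, N_BC = 15.2 kN, N_AB = 47.5 kN.
A_AB = 531.8 mm².
A_BC = 246.9 mm².
A_CD = 759.6 mm².
δ_AB = 47500·293/(531.8·116000) = 0.2256 mm
δ_BC = 15200·465/(246.9·116000) = 0.2468 mm
δ_CD = -12700·715/(759.6·116000) = -0.103 mm
δ = Σδ_i = 0.3693 mm.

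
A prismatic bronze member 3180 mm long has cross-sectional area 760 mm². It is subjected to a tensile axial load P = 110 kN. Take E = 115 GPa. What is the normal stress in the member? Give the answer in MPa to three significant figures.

σ = N/A = 110000/760 = 144.7 MPa.

145 MPa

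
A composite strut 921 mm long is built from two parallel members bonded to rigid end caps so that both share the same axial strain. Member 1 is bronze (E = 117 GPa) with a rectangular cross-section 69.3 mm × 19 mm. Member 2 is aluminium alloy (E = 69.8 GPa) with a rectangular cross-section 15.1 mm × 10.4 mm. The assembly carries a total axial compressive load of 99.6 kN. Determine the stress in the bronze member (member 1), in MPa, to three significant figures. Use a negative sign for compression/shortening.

A_1 = 1317 mm².
A_2 = 157 mm².
Equal strain + equilibrium ⇒ each member carries load in proportion to AE: A₁E₁ = 154100000 N, A₂E₂ = 10960000 N, ΣAE = 165000000 N.
σ₁ = P·E₁/ΣAE = -99600·117000/165000000 = -70.62 MPa.

-70.6 MPa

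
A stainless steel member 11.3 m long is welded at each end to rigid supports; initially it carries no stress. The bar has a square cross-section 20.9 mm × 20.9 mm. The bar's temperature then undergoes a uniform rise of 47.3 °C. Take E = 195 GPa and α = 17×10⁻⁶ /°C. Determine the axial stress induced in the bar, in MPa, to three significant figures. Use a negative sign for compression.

Free thermal expansion αLΔT = 17e-6 · 11300 · 47.3 = 9.086 mm.
The walls impose strain ε = −(9.086)/11300 = -8.0410e-04; σ = Eε = 195000 · -8.0410e-04 = -156.8 MPa.

-157 MPa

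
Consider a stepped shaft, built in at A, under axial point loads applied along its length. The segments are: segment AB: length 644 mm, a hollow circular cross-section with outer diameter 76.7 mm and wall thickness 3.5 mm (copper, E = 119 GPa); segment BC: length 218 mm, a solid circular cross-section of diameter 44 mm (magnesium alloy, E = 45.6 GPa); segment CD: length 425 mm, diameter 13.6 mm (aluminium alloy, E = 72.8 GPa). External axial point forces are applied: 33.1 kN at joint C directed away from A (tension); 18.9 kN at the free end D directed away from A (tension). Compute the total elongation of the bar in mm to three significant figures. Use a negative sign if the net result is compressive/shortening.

1.27 mm

Internal axial forces (sectioning from the free end, tension +): N_CD = 18.9 kN, N_BC = 52 kN, N_AB = 52 kN.
A_AB = 804.9 mm².
A_BC = 1521 mm².
A_CD = 145.3 mm².
δ_AB = 52000·644/(804.9·119000) = 0.3496 mm
δ_BC = 52000·218/(1521·45600) = 0.1635 mm
δ_CD = 18900·425/(145.3·72800) = 0.7595 mm
δ = Σδ_i = 1.273 mm.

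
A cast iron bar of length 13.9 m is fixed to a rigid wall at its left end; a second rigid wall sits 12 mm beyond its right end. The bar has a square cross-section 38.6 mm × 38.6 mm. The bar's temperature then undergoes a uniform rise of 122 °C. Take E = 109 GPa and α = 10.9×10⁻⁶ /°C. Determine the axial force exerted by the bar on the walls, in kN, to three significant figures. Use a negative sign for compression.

-75.8 kN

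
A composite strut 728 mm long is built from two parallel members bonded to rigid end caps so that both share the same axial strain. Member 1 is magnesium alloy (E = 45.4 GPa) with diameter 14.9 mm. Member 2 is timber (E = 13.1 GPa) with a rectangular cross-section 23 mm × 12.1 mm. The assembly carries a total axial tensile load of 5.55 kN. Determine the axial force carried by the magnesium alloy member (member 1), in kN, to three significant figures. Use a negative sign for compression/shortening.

3.80 kN

A_1 = 174.4 mm².
A_2 = 278.3 mm².
Equal strain + equilibrium ⇒ each member carries load in proportion to AE: A₁E₁ = 7916000 N, A₂E₂ = 3646000 N, ΣAE = 11560000 N.
F₁ = P·A₁E₁/ΣAE = 5550·7916000/11560000 = 3800 N.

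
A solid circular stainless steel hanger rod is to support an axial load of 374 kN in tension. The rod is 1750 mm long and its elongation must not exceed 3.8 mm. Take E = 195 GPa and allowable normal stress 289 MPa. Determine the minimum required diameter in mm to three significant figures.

Required area A ≥ P/σ_allow = 374000/289 = 1294 mm².
For a solid circular section, d ≥ √(4A/π) = 40.59 mm.
Elongation limit: A ≥ PL/(Eδ_allow) = 374000·1750/(195000·3.8) = 883.3 mm² ⇒ d ≥ 33.54 mm.
The stress limit governs.

40.6 mm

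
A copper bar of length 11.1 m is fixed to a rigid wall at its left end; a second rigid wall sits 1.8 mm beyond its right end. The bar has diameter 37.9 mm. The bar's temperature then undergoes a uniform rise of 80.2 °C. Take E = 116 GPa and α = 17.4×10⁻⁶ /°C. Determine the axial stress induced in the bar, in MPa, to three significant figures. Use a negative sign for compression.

-143 MPa

Free thermal expansion αLΔT = 17.4e-6 · 11100 · 80.2 = 15.49 mm.
The walls engage after the gap closes; constrained expansion = 15.49 − 1.8 = 13.69 mm.
The walls impose strain ε = −(13.69)/11100 = -1.2333e-03; σ = Eε = 116000 · -1.2333e-03 = -143.1 MPa.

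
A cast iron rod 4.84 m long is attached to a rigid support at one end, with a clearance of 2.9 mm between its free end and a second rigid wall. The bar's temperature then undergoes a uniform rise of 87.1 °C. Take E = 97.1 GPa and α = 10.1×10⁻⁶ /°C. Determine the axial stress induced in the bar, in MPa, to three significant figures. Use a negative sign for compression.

Free thermal expansion αLΔT = 10.1e-6 · 4840 · 87.1 = 4.258 mm.
The walls engage after the gap closes; constrained expansion = 4.258 − 2.9 = 1.358 mm.
The walls impose strain ε = −(1.358)/4840 = -2.8054e-04; σ = Eε = 97100 · -2.8054e-04 = -27.24 MPa.

-27.2 MPa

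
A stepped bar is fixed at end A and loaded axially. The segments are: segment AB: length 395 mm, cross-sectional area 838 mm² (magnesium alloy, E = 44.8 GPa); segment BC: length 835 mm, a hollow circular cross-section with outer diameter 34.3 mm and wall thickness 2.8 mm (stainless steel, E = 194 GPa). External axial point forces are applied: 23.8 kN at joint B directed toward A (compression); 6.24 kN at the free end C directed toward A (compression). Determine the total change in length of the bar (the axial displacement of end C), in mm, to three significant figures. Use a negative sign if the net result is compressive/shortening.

Internal axial forces (sectioning from the free end, tension +): N_BC = -6.24 kN, N_AB = -30.04 kN.
A_BC = 277.1 mm².
δ_AB = -30040·395/(838·44800) = -0.3161 mm
δ_BC = -6240·835/(277.1·194000) = -0.09693 mm
δ = Σδ_i = -0.413 mm.

-0.413 mm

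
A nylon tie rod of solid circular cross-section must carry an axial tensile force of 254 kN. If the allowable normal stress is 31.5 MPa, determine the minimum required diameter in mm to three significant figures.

Required area A ≥ P/σ_allow = 254000/31.5 = 8063 mm².
For a solid circular section, d ≥ √(4A/π) = 101.3 mm.

101 mm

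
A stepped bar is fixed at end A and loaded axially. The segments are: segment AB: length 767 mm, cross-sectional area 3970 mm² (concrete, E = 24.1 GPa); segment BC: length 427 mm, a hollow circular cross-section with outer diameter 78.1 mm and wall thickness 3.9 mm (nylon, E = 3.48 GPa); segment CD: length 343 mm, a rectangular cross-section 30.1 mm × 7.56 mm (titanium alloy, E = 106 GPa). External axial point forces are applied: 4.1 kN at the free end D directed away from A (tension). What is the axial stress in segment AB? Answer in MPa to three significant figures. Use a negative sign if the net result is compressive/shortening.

Internal axial forces (sectioning from the free end, tension +): N_CD = 4.1 kN, N_BC = 4.1 kN, N_AB = 4.1 kN.
σ_AB = N_AB/A_AB = 4100/3970 = 1.033 MPa.

1.03 MPa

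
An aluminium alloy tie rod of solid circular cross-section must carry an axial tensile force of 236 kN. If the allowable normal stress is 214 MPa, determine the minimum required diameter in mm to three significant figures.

37.5 mm

Required area A ≥ P/σ_allow = 236000/214 = 1103 mm².
For a solid circular section, d ≥ √(4A/π) = 37.47 mm.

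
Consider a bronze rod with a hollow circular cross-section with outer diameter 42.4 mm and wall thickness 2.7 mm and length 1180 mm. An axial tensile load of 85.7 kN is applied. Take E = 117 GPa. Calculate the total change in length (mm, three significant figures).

2.57 mm

A = 336.7 mm².
δ_mech = NL/(AE) = 85700·1180/(336.7·117000) = 2.567 mm.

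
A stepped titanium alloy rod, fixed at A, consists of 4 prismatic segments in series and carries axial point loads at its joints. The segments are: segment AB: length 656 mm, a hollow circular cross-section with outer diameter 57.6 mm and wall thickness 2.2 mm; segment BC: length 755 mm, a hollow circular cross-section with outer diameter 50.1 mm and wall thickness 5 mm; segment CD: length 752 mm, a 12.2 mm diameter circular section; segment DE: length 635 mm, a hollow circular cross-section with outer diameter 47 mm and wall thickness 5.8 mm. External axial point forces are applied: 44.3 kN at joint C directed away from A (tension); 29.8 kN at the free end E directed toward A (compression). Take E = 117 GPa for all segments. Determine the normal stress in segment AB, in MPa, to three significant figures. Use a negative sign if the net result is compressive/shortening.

Internal axial forces (sectioning from the free end, tension +): N_DE = -29.8 kN, N_CD = -29.8 kN, N_BC = 14.5 kN, N_AB = 14.5 kN.
A_AB = 382.9 mm².
σ_AB = N_AB/A_AB = 14500/382.9 = 37.87 MPa.

37.9 MPa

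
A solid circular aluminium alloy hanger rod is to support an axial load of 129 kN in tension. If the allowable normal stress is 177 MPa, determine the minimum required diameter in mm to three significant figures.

Required area A ≥ P/σ_allow = 129000/177 = 728.8 mm².
For a solid circular section, d ≥ √(4A/π) = 30.46 mm.

30.5 mm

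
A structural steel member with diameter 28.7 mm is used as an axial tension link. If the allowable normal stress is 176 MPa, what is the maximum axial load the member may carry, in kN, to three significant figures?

A = 646.9 mm².
P_max = σ_allow · A = 176 · 646.9 = 113900 N = 113.9 kN.

114 kN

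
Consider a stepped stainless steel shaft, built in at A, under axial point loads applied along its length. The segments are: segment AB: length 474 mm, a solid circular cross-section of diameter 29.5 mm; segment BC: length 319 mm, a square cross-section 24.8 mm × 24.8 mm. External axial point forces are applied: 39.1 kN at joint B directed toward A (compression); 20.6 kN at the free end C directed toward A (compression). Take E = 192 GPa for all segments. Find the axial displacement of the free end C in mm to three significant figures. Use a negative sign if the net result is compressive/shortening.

-0.271 mm

Internal axial forces (sectioning from the free end, tension +): N_BC = -20.6 kN, N_AB = -59.7 kN.
A_AB = 683.5 mm².
A_BC = 615 mm².
δ_AB = -59700·474/(683.5·192000) = -0.2156 mm
δ_BC = -20600·319/(615·192000) = -0.05565 mm
δ = Σδ_i = -0.2713 mm.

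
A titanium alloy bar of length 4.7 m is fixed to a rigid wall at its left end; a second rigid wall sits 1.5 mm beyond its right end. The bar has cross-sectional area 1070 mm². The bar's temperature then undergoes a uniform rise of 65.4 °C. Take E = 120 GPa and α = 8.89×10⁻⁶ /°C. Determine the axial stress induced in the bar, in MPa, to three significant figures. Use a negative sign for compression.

-31.5 MPa

Free thermal expansion αLΔT = 8.89e-6 · 4700 · 65.4 = 2.733 mm.
The walls engage after the gap closes; constrained expansion = 2.733 − 1.5 = 1.233 mm.
The walls impose strain ε = −(1.233)/4700 = -2.6226e-04; σ = Eε = 120000 · -2.6226e-04 = -31.47 MPa.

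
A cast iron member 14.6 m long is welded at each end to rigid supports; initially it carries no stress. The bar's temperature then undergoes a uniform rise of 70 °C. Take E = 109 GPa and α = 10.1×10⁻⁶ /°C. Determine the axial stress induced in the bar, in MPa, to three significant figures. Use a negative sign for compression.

Free thermal expansion αLΔT = 10.1e-6 · 14600 · 70 = 10.32 mm.
The walls impose strain ε = −(10.32)/14600 = -7.0700e-04; σ = Eε = 109000 · -7.0700e-04 = -77.06 MPa.

-77.1 MPa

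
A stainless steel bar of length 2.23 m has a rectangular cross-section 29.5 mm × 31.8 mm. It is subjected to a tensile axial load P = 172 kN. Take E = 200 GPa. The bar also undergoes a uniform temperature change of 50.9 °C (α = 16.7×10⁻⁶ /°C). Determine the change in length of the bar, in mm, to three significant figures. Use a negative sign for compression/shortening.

A = 938.1 mm².
δ_mech = NL/(AE) = 172000·2230/(938.1·200000) = 2.044 mm.
δ_thermal = αLΔT = 16.7e-6·2230·50.9 = 1.896 mm.
δ = δ_mech + δ_thermal = 3.94 mm.

3.94 mm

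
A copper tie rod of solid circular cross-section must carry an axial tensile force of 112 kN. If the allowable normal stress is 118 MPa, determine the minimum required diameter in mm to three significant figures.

34.8 mm

Required area A ≥ P/σ_allow = 112000/118 = 949.2 mm².
For a solid circular section, d ≥ √(4A/π) = 34.76 mm.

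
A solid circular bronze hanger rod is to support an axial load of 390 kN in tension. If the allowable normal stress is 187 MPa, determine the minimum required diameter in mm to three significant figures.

Required area A ≥ P/σ_allow = 390000/187 = 2086 mm².
For a solid circular section, d ≥ √(4A/π) = 51.53 mm.

51.5 mm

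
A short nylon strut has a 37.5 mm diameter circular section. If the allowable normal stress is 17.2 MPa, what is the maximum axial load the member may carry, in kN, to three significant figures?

19.0 kN

A = 1104 mm².
P_max = σ_allow · A = 17.2 · 1104 = 19000 N = 19 kN.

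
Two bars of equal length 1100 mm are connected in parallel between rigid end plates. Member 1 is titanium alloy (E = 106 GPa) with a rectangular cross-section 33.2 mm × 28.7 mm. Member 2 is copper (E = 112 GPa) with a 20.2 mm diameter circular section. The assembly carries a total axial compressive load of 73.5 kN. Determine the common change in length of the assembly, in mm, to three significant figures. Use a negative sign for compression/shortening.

-0.591 mm

A_1 = 952.8 mm².
A_2 = 320.5 mm².
Equal strain + equilibrium ⇒ each member carries load in proportion to AE: A₁E₁ = 101000000 N, A₂E₂ = 35890000 N, ΣAE = 136900000 N.
δ = PL/ΣAE = -73500·1100/136900000 = -0.5906 mm.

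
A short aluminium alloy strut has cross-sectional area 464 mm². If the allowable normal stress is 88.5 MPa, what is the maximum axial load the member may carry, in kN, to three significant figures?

P_max = σ_allow · A = 88.5 · 464 = 41060 N = 41.06 kN.

41.1 kN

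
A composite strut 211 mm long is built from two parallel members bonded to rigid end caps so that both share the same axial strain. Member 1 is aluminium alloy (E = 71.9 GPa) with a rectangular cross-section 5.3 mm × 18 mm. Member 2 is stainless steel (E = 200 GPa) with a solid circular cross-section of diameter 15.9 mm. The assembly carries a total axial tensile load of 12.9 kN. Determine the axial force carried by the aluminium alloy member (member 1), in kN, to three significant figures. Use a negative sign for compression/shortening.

1.90 kN

A_1 = 95.4 mm².
A_2 = 198.6 mm².
Equal strain + equilibrium ⇒ each member carries load in proportion to AE: A₁E₁ = 6859000 N, A₂E₂ = 39710000 N, ΣAE = 46570000 N.
F₁ = P·A₁E₁/ΣAE = 12900·6859000/46570000 = 1900 N.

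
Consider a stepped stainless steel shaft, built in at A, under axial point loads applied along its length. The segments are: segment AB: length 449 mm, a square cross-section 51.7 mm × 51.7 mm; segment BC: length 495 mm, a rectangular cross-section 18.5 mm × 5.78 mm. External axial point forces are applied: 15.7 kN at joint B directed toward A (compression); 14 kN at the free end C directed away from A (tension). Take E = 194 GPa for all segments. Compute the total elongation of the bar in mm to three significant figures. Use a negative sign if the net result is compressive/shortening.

0.333 mm

Internal axial forces (sectioning from the free end, tension +): N_BC = 14 kN, N_AB = -1.7 kN.
A_AB = 2673 mm².
A_BC = 106.9 mm².
δ_AB = -1700·449/(2673·194000) = -0.001472 mm
δ_BC = 14000·495/(106.9·194000) = 0.3341 mm
δ = Σδ_i = 0.3326 mm.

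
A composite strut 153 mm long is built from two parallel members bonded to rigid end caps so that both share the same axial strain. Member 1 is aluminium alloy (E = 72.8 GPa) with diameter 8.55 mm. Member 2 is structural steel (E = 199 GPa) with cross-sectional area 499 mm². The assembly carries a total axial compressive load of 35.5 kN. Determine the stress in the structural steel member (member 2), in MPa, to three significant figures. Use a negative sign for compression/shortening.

-68.3 MPa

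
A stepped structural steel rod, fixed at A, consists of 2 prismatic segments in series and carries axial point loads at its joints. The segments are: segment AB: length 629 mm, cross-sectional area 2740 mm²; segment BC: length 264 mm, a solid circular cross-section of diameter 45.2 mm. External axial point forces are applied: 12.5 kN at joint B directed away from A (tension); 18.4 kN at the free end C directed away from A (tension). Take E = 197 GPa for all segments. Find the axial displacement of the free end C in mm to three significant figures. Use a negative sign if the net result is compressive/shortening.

0.0514 mm

Internal axial forces (sectioning from the free end, tension +): N_BC = 18.4 kN, N_AB = 30.9 kN.
A_BC = 1605 mm².
δ_AB = 30900·629/(2740·197000) = 0.03601 mm
δ_BC = 18400·264/(1605·197000) = 0.01537 mm
δ = Σδ_i = 0.05137 mm.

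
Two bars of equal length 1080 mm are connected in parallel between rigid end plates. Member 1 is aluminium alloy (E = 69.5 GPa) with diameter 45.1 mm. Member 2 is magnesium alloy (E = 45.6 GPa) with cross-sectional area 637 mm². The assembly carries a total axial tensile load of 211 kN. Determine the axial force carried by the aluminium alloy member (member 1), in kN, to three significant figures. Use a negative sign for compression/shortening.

A_1 = 1598 mm².
Equal strain + equilibrium ⇒ each member carries load in proportion to AE: A₁E₁ = 111000000 N, A₂E₂ = 29050000 N, ΣAE = 140100000 N.
F₁ = P·A₁E₁/ΣAE = 211000·111000000/140100000 = 167200 N.

167 kN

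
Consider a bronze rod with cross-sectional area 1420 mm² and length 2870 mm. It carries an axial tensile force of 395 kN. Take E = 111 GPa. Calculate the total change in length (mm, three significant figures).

δ_mech = NL/(AE) = 395000·2870/(1420·111000) = 7.192 mm.

7.19 mm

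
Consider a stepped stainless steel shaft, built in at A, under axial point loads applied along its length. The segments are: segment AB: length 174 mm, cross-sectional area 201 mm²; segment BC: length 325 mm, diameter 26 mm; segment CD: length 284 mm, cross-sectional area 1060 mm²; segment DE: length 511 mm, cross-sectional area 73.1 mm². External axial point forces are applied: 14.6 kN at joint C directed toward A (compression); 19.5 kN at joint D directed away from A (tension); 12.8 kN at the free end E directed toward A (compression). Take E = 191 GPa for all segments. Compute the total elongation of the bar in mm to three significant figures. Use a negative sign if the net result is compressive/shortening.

-0.520 mm

Internal axial forces (sectioning from the free end, tension +): N_DE = -12.8 kN, N_CD = 6.7 kN, N_BC = -7.9 kN, N_AB = -7.9 kN.
A_BC = 530.9 mm².
δ_AB = -7900·174/(201·191000) = -0.03581 mm
δ_BC = -7900·325/(530.9·191000) = -0.02532 mm
δ_CD = 6700·284/(1060·191000) = 0.009398 mm
δ_DE = -12800·511/(73.1·191000) = -0.4685 mm
δ = Σδ_i = -0.5202 mm.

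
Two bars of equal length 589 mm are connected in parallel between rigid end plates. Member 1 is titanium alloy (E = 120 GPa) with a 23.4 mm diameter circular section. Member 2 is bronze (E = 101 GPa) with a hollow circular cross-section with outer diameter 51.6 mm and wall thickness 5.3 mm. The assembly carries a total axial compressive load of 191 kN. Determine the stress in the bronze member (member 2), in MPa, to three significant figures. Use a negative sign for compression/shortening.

-149 MPa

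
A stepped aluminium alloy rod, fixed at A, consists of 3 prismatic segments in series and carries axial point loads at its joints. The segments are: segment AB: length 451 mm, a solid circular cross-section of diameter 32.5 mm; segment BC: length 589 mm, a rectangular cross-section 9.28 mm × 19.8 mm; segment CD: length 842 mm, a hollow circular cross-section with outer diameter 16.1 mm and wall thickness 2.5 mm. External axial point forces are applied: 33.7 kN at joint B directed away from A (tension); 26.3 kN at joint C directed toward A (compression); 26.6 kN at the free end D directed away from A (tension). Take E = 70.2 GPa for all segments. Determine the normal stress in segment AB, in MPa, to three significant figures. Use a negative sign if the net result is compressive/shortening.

Internal axial forces (sectioning from the free end, tension +): N_CD = 26.6 kN, N_BC = 0.3 kN, N_AB = 34 kN.
A_AB = 829.6 mm².
σ_AB = N_AB/A_AB = 34000/829.6 = 40.98 MPa.

41.0 MPa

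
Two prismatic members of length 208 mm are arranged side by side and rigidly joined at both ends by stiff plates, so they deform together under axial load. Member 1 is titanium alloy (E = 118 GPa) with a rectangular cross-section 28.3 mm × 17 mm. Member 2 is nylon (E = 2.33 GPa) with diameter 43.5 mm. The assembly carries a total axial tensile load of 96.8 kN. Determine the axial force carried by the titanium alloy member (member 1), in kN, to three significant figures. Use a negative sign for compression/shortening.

91.2 kN

A_1 = 481.1 mm².
A_2 = 1486 mm².
Equal strain + equilibrium ⇒ each member carries load in proportion to AE: A₁E₁ = 56770000 N, A₂E₂ = 3463000 N, ΣAE = 60230000 N.
F₁ = P·A₁E₁/ΣAE = 96800·56770000/60230000 = 91230 N.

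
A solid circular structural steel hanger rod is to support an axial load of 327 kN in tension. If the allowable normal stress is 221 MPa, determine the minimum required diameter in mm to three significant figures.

Required area A ≥ P/σ_allow = 327000/221 = 1480 mm².
For a solid circular section, d ≥ √(4A/π) = 43.4 mm.

43.4 mm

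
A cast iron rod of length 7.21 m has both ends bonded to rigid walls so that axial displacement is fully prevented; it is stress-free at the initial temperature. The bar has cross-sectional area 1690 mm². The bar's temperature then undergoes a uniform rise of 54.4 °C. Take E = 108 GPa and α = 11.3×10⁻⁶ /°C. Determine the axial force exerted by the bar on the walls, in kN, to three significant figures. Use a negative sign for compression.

Free thermal expansion αLΔT = 11.3e-6 · 7210 · 54.4 = 4.432 mm.
The walls impose strain ε = −(4.432)/7210 = -6.1472e-04; σ = Eε = 108000 · -6.1472e-04 = -66.39 MPa.
Wall reaction R = σ·A = -66.39·1690 = -112200 N = -112.2 kN.

-112 kN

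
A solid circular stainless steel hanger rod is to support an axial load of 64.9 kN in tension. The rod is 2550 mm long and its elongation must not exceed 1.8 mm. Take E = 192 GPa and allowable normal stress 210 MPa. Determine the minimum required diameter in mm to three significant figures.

Required area A ≥ P/σ_allow = 64900/210 = 309 mm².
For a solid circular section, d ≥ √(4A/π) = 19.84 mm.
Elongation limit: A ≥ PL/(Eδ_allow) = 64900·2550/(192000·1.8) = 478.9 mm² ⇒ d ≥ 24.69 mm.
The elongation limit governs.

24.7 mm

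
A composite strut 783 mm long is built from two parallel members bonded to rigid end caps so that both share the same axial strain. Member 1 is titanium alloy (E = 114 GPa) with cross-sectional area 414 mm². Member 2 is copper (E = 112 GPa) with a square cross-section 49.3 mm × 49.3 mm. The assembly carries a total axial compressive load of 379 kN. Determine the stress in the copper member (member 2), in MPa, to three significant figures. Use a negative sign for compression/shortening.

-133 MPa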